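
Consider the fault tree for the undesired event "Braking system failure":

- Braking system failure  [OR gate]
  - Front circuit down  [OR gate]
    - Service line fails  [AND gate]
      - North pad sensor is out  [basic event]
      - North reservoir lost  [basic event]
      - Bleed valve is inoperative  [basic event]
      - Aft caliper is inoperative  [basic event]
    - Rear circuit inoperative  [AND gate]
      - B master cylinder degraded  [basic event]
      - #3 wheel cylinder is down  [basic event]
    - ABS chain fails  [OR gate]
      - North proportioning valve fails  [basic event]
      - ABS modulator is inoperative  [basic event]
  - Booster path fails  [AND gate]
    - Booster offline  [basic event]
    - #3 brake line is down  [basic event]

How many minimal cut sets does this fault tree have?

Service line fails [AND]: one cut set from each child combined → 1 × 1 × 1 × 1 = 1 cut set(s).
Rear circuit inoperative [AND]: one cut set from each child combined → 1 × 1 = 1 cut set(s).
ABS chain fails [OR]: union of children's cut sets → 2 cut set(s).
Front circuit down [OR]: union of children's cut sets → 4 cut set(s).
Booster path fails [AND]: one cut set from each child combined → 1 × 1 = 1 cut set(s).
Braking system failure [OR]: union of children's cut sets → 5 cut set(s).
Minimal cut sets: {Aft caliper is inoperative, Bleed valve is inoperative, North pad sensor is out, North reservoir lost}; {#3 wheel cylinder is down, B master cylinder degraded}; {North proportioning valve fails}; {ABS modulator is inoperative}; {#3 brake line is down, Booster offline}.

5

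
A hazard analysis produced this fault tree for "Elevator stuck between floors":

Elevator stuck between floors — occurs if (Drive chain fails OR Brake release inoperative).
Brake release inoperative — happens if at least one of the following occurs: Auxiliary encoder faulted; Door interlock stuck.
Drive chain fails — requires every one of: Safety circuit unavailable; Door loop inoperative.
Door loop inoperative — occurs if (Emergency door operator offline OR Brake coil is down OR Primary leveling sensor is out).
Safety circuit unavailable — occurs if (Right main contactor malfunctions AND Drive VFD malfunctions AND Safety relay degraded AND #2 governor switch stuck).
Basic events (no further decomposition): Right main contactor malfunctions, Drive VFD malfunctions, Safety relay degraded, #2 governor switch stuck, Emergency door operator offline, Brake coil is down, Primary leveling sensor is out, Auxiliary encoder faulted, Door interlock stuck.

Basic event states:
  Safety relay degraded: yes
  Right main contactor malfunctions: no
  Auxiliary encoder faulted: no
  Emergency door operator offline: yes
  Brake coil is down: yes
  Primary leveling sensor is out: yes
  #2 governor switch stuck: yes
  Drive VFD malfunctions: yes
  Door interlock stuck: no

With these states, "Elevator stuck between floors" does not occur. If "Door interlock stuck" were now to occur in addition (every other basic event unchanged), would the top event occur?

Yes

Counterfactual: set "Door interlock stuck" to occurred.
Safety circuit unavailable [AND]: Right main contactor malfunctions=not, Drive VFD malfunctions=occurs, Safety relay degraded=occurs, #2 governor switch stuck=occurs → not all inputs occur → does not occur.
Door loop inoperative [OR]: Emergency door operator offline=occurs, Brake coil is down=occurs, Primary leveling sensor is out=occurs → at least one input occurs → occurs.
Drive chain fails [AND]: Safety circuit unavailable=not, Door loop inoperative=occurs → not all inputs occur → does not occur.
Brake release inoperative [OR]: Auxiliary encoder faulted=not, Door interlock stuck=occurs → at least one input occurs → occurs.
Elevator stuck between floors [OR]: Drive chain fails=not, Brake release inoperative=occurs → at least one input occurs → occurs.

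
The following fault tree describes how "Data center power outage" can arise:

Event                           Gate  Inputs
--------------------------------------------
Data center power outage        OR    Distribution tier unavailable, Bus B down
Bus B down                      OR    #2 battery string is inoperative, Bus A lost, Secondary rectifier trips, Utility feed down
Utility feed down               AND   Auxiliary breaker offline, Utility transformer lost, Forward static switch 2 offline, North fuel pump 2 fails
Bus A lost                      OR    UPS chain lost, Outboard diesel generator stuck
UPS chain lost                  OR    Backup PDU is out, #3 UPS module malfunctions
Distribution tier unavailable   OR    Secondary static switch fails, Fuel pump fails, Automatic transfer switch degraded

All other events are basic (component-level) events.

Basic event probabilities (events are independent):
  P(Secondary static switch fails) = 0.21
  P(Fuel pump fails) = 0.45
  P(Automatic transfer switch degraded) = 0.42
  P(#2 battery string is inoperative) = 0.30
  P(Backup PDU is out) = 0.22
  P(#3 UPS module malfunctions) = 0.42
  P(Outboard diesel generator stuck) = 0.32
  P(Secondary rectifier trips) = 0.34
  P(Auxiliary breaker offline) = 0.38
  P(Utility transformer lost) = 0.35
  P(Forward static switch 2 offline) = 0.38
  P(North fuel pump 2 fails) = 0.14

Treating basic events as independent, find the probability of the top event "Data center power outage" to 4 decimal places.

0.9644

P(Distribution tier unavailable) [OR] = 1 − (1−0.21) × (1−0.45) × (1−0.42) = 0.747990
P(UPS chain lost) [OR] = 1 − (1−0.22) × (1−0.42) = 0.547600
P(Bus A lost) [OR] = 1 − (1−0.547600) × (1−0.32) = 0.692368
P(Utility feed down) [AND] = 0.38 × 0.35 × 0.38 × 0.14 = 0.007076
P(Bus B down) [OR] = 1 − (1−0.30) × (1−0.692368) × (1−0.34) × (1−0.007076) = 0.858880
P(Data center power outage) [OR] = 1 − (1−0.747990) × (1−0.858880) = 0.964436
Rounded to 4 decimal places: P(Data center power outage) ≈ 0.9644.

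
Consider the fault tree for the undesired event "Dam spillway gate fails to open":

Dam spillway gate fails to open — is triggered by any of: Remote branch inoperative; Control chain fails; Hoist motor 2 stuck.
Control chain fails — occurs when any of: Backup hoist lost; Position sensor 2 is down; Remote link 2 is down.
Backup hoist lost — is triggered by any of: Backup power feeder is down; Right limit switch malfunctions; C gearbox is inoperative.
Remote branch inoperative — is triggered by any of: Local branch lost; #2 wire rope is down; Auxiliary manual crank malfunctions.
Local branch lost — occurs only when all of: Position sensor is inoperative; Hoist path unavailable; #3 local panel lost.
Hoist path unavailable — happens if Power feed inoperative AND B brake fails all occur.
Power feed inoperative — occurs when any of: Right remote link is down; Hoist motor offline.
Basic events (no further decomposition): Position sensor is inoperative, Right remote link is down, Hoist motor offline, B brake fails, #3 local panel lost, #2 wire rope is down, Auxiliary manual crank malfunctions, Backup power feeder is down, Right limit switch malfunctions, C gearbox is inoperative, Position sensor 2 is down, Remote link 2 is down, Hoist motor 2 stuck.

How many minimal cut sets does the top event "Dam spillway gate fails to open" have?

Power feed inoperative [OR]: union of children's cut sets → 2 cut set(s).
Hoist path unavailable [AND]: one cut set from each child combined → 2 × 1 = 2 cut set(s).
Local branch lost [AND]: one cut set from each child combined → 1 × 2 × 1 = 2 cut set(s).
Remote branch inoperative [OR]: union of children's cut sets → 4 cut set(s).
Backup hoist lost [OR]: union of children's cut sets → 3 cut set(s).
Control chain fails [OR]: union of children's cut sets → 5 cut set(s).
Dam spillway gate fails to open [OR]: union of children's cut sets → 10 cut set(s).
Minimal cut sets: {#3 local panel lost, B brake fails, Position sensor is inoperative, Right remote link is down}; {#3 local panel lost, B brake fails, Hoist motor offline, Position sensor is inoperative}; {#2 wire rope is down}; {Auxiliary manual crank malfunctions}; {Backup power feeder is down}; {Right limit switch malfunctions}; {C gearbox is inoperative}; {Position sensor 2 is down}; {Remote link 2 is down}; {Hoist motor 2 stuck}.

10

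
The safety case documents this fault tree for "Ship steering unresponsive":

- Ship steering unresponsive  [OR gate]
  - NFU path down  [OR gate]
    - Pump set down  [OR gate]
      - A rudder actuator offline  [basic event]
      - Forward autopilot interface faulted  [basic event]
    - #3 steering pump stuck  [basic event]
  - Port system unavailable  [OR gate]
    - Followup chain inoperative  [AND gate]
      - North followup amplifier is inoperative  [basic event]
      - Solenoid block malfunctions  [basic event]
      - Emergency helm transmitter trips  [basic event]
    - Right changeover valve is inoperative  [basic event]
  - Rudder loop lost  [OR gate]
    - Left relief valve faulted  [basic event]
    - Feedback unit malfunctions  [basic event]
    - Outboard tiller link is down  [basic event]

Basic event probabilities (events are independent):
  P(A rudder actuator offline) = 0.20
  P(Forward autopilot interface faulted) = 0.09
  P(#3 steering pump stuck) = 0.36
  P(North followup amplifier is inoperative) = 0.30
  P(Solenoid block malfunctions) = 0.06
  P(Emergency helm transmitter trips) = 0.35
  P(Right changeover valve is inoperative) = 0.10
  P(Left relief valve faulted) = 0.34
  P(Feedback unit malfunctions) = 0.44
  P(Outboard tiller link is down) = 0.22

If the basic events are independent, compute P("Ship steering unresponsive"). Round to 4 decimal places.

P(Pump set down) [OR] = 1 − (1−0.20) × (1−0.09) = 0.272000
P(NFU path down) [OR] = 1 − (1−0.272000) × (1−0.36) = 0.534080
P(Followup chain inoperative) [AND] = 0.30 × 0.06 × 0.35 = 0.006300
P(Port system unavailable) [OR] = 1 − (1−0.006300) × (1−0.10) = 0.105670
P(Rudder loop lost) [OR] = 1 − (1−0.34) × (1−0.44) × (1−0.22) = 0.711712
P(Ship steering unresponsive) [OR] = 1 − (1−0.534080) × (1−0.105670) × (1−0.711712) = 0.879874
Rounded to 4 decimal places: P(Ship steering unresponsive) ≈ 0.8799.

0.8799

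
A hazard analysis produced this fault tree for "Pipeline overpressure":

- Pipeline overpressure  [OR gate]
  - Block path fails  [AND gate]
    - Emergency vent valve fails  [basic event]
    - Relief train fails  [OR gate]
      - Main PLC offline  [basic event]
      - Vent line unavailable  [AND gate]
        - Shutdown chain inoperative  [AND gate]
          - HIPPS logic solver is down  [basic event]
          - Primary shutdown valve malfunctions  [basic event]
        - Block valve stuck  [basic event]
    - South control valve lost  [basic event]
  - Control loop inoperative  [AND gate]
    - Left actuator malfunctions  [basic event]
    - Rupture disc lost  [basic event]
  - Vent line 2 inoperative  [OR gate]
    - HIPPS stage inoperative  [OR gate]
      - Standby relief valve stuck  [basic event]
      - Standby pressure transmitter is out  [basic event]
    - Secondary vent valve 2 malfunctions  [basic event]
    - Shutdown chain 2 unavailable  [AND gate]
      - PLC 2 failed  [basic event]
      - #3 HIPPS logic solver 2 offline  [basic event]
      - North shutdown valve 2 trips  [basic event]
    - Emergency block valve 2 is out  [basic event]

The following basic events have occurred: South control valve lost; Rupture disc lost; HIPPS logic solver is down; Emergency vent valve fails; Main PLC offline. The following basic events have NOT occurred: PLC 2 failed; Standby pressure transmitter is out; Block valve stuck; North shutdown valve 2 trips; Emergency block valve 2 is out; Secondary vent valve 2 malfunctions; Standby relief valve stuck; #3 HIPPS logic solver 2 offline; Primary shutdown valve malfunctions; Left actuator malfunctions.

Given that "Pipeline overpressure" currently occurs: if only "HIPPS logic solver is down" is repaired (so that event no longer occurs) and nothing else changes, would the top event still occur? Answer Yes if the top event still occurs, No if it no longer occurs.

Counterfactual: set "HIPPS logic solver is down" to not occurred.
Shutdown chain inoperative [AND]: HIPPS logic solver is down=not, Primary shutdown valve malfunctions=not → not all inputs occur → does not occur.
Vent line unavailable [AND]: Shutdown chain inoperative=not, Block valve stuck=not → not all inputs occur → does not occur.
Relief train fails [OR]: Main PLC offline=occurs, Vent line unavailable=not → at least one input occurs → occurs.
Block path fails [AND]: Emergency vent valve fails=occurs, Relief train fails=occurs, South control valve lost=occurs → all inputs occur → occurs.
Control loop inoperative [AND]: Left actuator malfunctions=not, Rupture disc lost=occurs → not all inputs occur → does not occur.
HIPPS stage inoperative [OR]: Standby relief valve stuck=not, Standby pressure transmitter is out=not → no input occurs → does not occur.
Shutdown chain 2 unavailable [AND]: PLC 2 failed=not, #3 HIPPS logic solver 2 offline=not, North shutdown valve 2 trips=not → not all inputs occur → does not occur.
Vent line 2 inoperative [OR]: HIPPS stage inoperative=not, Secondary vent valve 2 malfunctions=not, Shutdown chain 2 unavailable=not, Emergency block valve 2 is out=not → no input occurs → does not occur.
Pipeline overpressure [OR]: Block path fails=occurs, Control loop inoperative=not, Vent line 2 inoperative=not → at least one input occurs → occurs.

Yes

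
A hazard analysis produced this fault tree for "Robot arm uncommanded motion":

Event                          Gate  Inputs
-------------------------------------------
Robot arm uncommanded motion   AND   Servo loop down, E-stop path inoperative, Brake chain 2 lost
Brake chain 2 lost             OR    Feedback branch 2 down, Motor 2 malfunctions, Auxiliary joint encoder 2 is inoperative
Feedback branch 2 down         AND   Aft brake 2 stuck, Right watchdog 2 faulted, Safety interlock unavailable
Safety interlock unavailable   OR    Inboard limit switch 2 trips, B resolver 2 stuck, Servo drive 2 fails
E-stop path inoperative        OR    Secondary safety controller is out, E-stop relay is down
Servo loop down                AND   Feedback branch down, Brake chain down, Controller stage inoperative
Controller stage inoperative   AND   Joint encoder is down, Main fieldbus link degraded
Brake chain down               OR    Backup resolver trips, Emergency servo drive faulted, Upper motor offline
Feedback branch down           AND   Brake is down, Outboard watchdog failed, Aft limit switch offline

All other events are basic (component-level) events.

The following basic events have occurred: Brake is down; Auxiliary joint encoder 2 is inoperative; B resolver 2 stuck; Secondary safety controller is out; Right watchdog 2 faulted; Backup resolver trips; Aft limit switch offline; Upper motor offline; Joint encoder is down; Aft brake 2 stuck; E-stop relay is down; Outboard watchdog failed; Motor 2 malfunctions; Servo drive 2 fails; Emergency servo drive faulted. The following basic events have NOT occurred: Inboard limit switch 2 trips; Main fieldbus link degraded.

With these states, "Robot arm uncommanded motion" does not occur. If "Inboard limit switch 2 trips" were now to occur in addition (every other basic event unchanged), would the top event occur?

No

Counterfactual: set "Inboard limit switch 2 trips" to occurred.
Feedback branch down [AND]: Brake is down=occurs, Outboard watchdog failed=occurs, Aft limit switch offline=occurs → all inputs occur → occurs.
Brake chain down [OR]: Backup resolver trips=occurs, Emergency servo drive faulted=occurs, Upper motor offline=occurs → at least one input occurs → occurs.
Controller stage inoperative [AND]: Joint encoder is down=occurs, Main fieldbus link degraded=not → not all inputs occur → does not occur.
Servo loop down [AND]: Feedback branch down=occurs, Brake chain down=occurs, Controller stage inoperative=not → not all inputs occur → does not occur.
E-stop path inoperative [OR]: Secondary safety controller is out=occurs, E-stop relay is down=occurs → at least one input occurs → occurs.
Safety interlock unavailable [OR]: Inboard limit switch 2 trips=occurs, B resolver 2 stuck=occurs, Servo drive 2 fails=occurs → at least one input occurs → occurs.
Feedback branch 2 down [AND]: Aft brake 2 stuck=occurs, Right watchdog 2 faulted=occurs, Safety interlock unavailable=occurs → all inputs occur → occurs.
Brake chain 2 lost [OR]: Feedback branch 2 down=occurs, Motor 2 malfunctions=occurs, Auxiliary joint encoder 2 is inoperative=occurs → at least one input occurs → occurs.
Robot arm uncommanded motion [AND]: Servo loop down=not, E-stop path inoperative=occurs, Brake chain 2 lost=occurs → not all inputs occur → does not occur.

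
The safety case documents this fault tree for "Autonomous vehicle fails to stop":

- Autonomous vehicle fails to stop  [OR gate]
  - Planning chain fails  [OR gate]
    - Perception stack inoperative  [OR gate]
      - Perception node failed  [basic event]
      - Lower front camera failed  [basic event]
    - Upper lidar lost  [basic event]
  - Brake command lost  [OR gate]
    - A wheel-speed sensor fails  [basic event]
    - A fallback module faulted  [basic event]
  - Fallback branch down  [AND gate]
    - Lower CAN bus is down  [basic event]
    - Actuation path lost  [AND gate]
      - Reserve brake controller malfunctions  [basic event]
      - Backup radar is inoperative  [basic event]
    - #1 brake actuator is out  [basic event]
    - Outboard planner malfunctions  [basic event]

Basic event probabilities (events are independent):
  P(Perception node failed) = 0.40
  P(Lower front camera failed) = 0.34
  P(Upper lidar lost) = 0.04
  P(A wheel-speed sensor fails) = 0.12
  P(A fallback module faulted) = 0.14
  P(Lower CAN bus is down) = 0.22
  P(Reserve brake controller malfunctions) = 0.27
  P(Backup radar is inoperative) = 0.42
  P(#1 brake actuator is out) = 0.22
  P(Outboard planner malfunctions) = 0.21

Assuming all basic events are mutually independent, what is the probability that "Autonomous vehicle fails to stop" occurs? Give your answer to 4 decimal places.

0.7126

P(Perception stack inoperative) [OR] = 1 − (1−0.40) × (1−0.34) = 0.604000
P(Planning chain fails) [OR] = 1 − (1−0.604000) × (1−0.04) = 0.619840
P(Brake command lost) [OR] = 1 − (1−0.12) × (1−0.14) = 0.243200
P(Actuation path lost) [AND] = 0.27 × 0.42 = 0.113400
P(Fallback branch down) [AND] = 0.22 × 0.113400 × 0.22 × 0.21 = 0.001153
P(Autonomous vehicle fails to stop) [OR] = 1 − (1−0.619840) × (1−0.243200) × (1−0.001153) = 0.712627
Rounded to 4 decimal places: P(Autonomous vehicle fails to stop) ≈ 0.7126.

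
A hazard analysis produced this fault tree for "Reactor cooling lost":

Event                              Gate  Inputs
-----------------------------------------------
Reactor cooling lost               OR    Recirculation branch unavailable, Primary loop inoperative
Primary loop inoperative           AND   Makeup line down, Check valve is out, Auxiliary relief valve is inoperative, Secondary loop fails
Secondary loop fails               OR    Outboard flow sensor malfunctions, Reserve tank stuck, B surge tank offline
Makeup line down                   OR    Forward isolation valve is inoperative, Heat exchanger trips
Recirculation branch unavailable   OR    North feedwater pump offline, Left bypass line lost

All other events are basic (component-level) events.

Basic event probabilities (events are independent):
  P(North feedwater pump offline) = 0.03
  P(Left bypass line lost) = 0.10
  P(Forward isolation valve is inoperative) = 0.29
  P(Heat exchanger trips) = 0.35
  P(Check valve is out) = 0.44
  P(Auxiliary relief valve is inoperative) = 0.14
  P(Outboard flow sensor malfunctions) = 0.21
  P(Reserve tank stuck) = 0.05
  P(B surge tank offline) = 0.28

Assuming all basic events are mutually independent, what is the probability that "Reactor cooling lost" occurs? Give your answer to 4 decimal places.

0.1403

P(Recirculation branch unavailable) [OR] = 1 − (1−0.03) × (1−0.10) = 0.127000
P(Makeup line down) [OR] = 1 − (1−0.29) × (1−0.35) = 0.538500
P(Secondary loop fails) [OR] = 1 − (1−0.21) × (1−0.05) × (1−0.28) = 0.459640
P(Primary loop inoperative) [AND] = 0.538500 × 0.44 × 0.14 × 0.459640 = 0.015247
P(Reactor cooling lost) [OR] = 1 − (1−0.127000) × (1−0.015247) = 0.140311
Rounded to 4 decimal places: P(Reactor cooling lost) ≈ 0.1403.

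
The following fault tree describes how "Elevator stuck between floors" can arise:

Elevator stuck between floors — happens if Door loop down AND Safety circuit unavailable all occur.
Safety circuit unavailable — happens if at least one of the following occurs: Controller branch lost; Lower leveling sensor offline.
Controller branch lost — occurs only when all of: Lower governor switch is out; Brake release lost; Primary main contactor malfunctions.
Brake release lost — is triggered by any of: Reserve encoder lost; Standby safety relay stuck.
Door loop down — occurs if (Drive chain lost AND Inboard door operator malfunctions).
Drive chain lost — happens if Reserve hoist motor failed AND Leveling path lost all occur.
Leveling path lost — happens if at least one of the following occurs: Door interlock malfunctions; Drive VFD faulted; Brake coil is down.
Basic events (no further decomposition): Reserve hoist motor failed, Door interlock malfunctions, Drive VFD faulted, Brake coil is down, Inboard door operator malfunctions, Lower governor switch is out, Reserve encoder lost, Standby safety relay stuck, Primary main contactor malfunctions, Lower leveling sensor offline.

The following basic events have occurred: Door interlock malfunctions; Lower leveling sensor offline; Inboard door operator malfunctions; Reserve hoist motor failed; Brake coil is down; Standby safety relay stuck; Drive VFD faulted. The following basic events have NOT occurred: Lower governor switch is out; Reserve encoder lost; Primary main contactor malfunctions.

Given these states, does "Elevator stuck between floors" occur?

Leveling path lost [OR]: Door interlock malfunctions=occurs, Drive VFD faulted=occurs, Brake coil is down=occurs → at least one input occurs → occurs.
Drive chain lost [AND]: Reserve hoist motor failed=occurs, Leveling path lost=occurs → all inputs occur → occurs.
Door loop down [AND]: Drive chain lost=occurs, Inboard door operator malfunctions=occurs → all inputs occur → occurs.
Brake release lost [OR]: Reserve encoder lost=not, Standby safety relay stuck=occurs → at least one input occurs → occurs.
Controller branch lost [AND]: Lower governor switch is out=not, Brake release lost=occurs, Primary main contactor malfunctions=not → not all inputs occur → does not occur.
Safety circuit unavailable [OR]: Controller branch lost=not, Lower leveling sensor offline=occurs → at least one input occurs → occurs.
Elevator stuck between floors [AND]: Door loop down=occurs, Safety circuit unavailable=occurs → all inputs occur → occurs.

Yes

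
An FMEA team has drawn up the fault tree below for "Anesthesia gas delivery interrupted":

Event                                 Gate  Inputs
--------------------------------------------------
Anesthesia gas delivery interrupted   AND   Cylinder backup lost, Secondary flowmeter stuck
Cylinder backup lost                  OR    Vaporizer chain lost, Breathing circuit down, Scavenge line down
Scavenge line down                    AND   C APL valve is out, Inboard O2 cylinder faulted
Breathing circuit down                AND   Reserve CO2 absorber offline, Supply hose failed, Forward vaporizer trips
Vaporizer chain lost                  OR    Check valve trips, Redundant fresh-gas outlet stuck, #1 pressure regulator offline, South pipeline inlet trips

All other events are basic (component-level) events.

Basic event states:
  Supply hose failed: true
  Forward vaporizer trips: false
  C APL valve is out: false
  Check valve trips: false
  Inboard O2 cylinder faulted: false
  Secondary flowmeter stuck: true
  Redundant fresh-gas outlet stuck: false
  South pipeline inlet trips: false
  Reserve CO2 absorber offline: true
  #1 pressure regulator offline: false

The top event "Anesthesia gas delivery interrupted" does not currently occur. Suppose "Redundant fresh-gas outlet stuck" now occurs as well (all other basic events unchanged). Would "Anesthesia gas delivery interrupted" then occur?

Yes

Counterfactual: set "Redundant fresh-gas outlet stuck" to occurred.
Vaporizer chain lost [OR]: Check valve trips=not, Redundant fresh-gas outlet stuck=occurs, #1 pressure regulator offline=not, South pipeline inlet trips=not → at least one input occurs → occurs.
Breathing circuit down [AND]: Reserve CO2 absorber offline=occurs, Supply hose failed=occurs, Forward vaporizer trips=not → not all inputs occur → does not occur.
Scavenge line down [AND]: C APL valve is out=not, Inboard O2 cylinder faulted=not → not all inputs occur → does not occur.
Cylinder backup lost [OR]: Vaporizer chain lost=occurs, Breathing circuit down=not, Scavenge line down=not → at least one input occurs → occurs.
Anesthesia gas delivery interrupted [AND]: Cylinder backup lost=occurs, Secondary flowmeter stuck=occurs → all inputs occur → occurs.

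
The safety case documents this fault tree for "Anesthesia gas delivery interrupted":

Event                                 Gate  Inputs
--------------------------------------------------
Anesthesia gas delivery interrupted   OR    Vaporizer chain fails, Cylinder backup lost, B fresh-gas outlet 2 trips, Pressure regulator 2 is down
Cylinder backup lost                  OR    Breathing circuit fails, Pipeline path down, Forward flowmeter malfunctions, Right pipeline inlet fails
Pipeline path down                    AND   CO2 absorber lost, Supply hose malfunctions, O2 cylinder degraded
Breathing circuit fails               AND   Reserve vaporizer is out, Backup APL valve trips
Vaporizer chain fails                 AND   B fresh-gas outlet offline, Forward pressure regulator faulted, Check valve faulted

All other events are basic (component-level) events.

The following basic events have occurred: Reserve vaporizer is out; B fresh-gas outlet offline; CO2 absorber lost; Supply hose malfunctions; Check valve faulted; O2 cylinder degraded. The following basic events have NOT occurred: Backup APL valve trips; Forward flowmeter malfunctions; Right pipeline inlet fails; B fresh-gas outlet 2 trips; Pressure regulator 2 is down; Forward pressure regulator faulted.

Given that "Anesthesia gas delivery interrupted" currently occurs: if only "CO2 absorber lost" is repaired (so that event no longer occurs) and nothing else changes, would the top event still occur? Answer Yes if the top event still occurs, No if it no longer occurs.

Counterfactual: set "CO2 absorber lost" to not occurred.
Vaporizer chain fails [AND]: B fresh-gas outlet offline=occurs, Forward pressure regulator faulted=not, Check valve faulted=occurs → not all inputs occur → does not occur.
Breathing circuit fails [AND]: Reserve vaporizer is out=occurs, Backup APL valve trips=not → not all inputs occur → does not occur.
Pipeline path down [AND]: CO2 absorber lost=not, Supply hose malfunctions=occurs, O2 cylinder degraded=occurs → not all inputs occur → does not occur.
Cylinder backup lost [OR]: Breathing circuit fails=not, Pipeline path down=not, Forward flowmeter malfunctions=not, Right pipeline inlet fails=not → no input occurs → does not occur.
Anesthesia gas delivery interrupted [OR]: Vaporizer chain fails=not, Cylinder backup lost=not, B fresh-gas outlet 2 trips=not, Pressure regulator 2 is down=not → no input occurs → does not occur.

No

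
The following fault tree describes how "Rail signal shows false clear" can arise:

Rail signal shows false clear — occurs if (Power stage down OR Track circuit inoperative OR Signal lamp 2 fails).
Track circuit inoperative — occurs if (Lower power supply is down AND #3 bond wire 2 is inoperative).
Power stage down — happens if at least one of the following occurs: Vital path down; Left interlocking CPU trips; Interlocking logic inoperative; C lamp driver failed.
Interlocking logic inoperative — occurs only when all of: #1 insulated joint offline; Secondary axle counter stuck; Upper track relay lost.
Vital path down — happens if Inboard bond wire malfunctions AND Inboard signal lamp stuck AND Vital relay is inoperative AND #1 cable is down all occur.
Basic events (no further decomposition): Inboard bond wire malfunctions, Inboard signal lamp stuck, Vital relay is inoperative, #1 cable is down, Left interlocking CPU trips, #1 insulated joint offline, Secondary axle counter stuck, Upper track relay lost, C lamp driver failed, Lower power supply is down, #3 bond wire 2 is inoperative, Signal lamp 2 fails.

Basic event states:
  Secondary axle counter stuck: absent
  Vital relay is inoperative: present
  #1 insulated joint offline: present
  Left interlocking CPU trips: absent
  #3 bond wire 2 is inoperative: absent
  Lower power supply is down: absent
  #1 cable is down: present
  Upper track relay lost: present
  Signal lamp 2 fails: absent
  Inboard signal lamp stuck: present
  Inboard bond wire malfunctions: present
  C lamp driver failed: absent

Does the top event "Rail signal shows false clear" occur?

Yes

Vital path down [AND]: Inboard bond wire malfunctions=occurs, Inboard signal lamp stuck=occurs, Vital relay is inoperative=occurs, #1 cable is down=occurs → all inputs occur → occurs.
Interlocking logic inoperative [AND]: #1 insulated joint offline=occurs, Secondary axle counter stuck=not, Upper track relay lost=occurs → not all inputs occur → does not occur.
Power stage down [OR]: Vital path down=occurs, Left interlocking CPU trips=not, Interlocking logic inoperative=not, C lamp driver failed=not → at least one input occurs → occurs.
Track circuit inoperative [AND]: Lower power supply is down=not, #3 bond wire 2 is inoperative=not → not all inputs occur → does not occur.
Rail signal shows false clear [OR]: Power stage down=occurs, Track circuit inoperative=not, Signal lamp 2 fails=not → at least one input occurs → occurs.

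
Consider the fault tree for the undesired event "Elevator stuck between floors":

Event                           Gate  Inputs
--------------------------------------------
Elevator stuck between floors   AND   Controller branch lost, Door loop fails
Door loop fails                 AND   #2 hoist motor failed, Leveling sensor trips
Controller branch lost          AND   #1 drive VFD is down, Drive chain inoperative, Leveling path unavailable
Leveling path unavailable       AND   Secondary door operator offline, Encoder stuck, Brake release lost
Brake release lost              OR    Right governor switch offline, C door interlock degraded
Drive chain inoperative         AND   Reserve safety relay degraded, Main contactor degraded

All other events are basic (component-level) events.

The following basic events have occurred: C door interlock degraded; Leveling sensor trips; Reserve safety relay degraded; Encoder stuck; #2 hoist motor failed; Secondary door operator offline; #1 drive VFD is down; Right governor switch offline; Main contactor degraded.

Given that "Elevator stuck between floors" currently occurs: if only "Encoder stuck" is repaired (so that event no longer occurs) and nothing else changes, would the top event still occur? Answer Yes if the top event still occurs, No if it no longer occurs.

No

Counterfactual: set "Encoder stuck" to not occurred.
Drive chain inoperative [AND]: Reserve safety relay degraded=occurs, Main contactor degraded=occurs → all inputs occur → occurs.
Brake release lost [OR]: Right governor switch offline=occurs, C door interlock degraded=occurs → at least one input occurs → occurs.
Leveling path unavailable [AND]: Secondary door operator offline=occurs, Encoder stuck=not, Brake release lost=occurs → not all inputs occur → does not occur.
Controller branch lost [AND]: #1 drive VFD is down=occurs, Drive chain inoperative=occurs, Leveling path unavailable=not → not all inputs occur → does not occur.
Door loop fails [AND]: #2 hoist motor failed=occurs, Leveling sensor trips=occurs → all inputs occur → occurs.
Elevator stuck between floors [AND]: Controller branch lost=not, Door loop fails=occurs → not all inputs occur → does not occur.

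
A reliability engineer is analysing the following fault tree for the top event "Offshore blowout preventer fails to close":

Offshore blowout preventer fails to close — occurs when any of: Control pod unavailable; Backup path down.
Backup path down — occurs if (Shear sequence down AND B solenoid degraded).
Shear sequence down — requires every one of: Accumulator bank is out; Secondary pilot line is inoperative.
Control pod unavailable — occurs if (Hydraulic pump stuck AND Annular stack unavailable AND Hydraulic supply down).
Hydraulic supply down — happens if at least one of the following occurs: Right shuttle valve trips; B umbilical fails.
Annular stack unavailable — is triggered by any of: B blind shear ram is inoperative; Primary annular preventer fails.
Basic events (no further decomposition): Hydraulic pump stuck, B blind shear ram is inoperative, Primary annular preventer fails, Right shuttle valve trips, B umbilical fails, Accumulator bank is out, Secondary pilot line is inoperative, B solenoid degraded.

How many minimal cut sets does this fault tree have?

5

Annular stack unavailable [OR]: union of children's cut sets → 2 cut set(s).
Hydraulic supply down [OR]: union of children's cut sets → 2 cut set(s).
Control pod unavailable [AND]: one cut set from each child combined → 1 × 2 × 2 = 4 cut set(s).
Shear sequence down [AND]: one cut set from each child combined → 1 × 1 = 1 cut set(s).
Backup path down [AND]: one cut set from each child combined → 1 × 1 = 1 cut set(s).
Offshore blowout preventer fails to close [OR]: union of children's cut sets → 5 cut set(s).
Minimal cut sets: {B blind shear ram is inoperative, Hydraulic pump stuck, Right shuttle valve trips}; {B blind shear ram is inoperative, B umbilical fails, Hydraulic pump stuck}; {Hydraulic pump stuck, Primary annular preventer fails, Right shuttle valve trips}; {B umbilical fails, Hydraulic pump stuck, Primary annular preventer fails}; {Accumulator bank is out, B solenoid degraded, Secondary pilot line is inoperative}.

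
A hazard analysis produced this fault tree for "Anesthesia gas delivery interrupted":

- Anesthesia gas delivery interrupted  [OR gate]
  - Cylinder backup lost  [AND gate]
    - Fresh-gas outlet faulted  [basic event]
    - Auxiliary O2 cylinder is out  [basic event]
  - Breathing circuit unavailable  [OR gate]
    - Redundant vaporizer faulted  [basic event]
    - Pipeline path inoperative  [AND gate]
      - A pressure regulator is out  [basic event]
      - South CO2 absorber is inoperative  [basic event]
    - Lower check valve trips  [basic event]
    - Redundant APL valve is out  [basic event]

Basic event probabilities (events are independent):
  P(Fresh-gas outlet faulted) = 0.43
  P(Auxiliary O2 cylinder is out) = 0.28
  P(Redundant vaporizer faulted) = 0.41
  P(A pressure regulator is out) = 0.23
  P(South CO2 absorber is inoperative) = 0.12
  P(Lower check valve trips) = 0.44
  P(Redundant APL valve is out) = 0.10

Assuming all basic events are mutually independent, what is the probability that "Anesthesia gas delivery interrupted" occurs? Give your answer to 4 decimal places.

P(Cylinder backup lost) [AND] = 0.43 × 0.28 = 0.120400
P(Pipeline path inoperative) [AND] = 0.23 × 0.12 = 0.027600
P(Breathing circuit unavailable) [OR] = 1 − (1−0.41) × (1−0.027600) × (1−0.44) × (1−0.10) = 0.710847
P(Anesthesia gas delivery interrupted) [OR] = 1 − (1−0.120400) × (1−0.710847) = 0.745661
Rounded to 4 decimal places: P(Anesthesia gas delivery interrupted) ≈ 0.7457.

0.7457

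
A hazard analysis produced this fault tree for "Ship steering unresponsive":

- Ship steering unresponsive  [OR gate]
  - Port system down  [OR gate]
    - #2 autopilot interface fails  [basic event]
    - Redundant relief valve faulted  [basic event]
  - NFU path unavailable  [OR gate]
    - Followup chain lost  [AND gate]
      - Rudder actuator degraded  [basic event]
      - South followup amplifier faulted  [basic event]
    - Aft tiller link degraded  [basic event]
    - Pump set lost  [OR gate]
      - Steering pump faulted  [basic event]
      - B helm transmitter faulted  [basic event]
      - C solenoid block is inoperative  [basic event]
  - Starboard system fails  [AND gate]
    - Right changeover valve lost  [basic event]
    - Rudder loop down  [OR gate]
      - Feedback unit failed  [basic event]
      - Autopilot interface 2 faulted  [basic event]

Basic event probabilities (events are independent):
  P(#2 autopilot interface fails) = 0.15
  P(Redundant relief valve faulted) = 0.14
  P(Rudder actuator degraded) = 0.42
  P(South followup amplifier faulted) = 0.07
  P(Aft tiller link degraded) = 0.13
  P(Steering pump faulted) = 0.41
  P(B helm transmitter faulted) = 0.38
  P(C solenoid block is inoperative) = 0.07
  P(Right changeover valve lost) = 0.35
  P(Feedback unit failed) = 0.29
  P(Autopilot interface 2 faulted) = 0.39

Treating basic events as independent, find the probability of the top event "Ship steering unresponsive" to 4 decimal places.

P(Port system down) [OR] = 1 − (1−0.15) × (1−0.14) = 0.269000
P(Followup chain lost) [AND] = 0.42 × 0.07 = 0.029400
P(Pump set lost) [OR] = 1 − (1−0.41) × (1−0.38) × (1−0.07) = 0.659806
P(NFU path unavailable) [OR] = 1 − (1−0.029400) × (1−0.13) × (1−0.659806) = 0.712733
P(Rudder loop down) [OR] = 1 − (1−0.29) × (1−0.39) = 0.566900
P(Starboard system fails) [AND] = 0.35 × 0.566900 = 0.198415
P(Ship steering unresponsive) [OR] = 1 − (1−0.269000) × (1−0.712733) × (1−0.198415) = 0.831673
Rounded to 4 decimal places: P(Ship steering unresponsive) ≈ 0.8317.

0.8317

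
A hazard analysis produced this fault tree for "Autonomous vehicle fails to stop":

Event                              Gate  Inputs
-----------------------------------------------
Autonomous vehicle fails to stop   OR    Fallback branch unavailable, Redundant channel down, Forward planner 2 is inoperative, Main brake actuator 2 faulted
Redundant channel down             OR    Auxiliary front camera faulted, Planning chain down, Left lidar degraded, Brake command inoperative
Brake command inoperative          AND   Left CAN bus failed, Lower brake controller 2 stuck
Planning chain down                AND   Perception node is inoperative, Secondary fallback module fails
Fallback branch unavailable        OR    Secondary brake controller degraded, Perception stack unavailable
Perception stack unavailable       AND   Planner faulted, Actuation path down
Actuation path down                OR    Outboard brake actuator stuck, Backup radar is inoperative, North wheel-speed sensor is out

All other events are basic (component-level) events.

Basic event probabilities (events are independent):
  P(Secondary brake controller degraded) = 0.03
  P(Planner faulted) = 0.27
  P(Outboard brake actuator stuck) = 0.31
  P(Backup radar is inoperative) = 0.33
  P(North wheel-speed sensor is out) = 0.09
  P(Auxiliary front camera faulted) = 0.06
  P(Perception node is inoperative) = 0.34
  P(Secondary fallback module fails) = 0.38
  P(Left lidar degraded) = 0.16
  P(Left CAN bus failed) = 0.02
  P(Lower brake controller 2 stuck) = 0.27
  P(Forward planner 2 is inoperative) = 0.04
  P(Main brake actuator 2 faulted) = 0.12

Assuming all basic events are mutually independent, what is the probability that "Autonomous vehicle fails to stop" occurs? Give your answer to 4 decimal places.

0.5273

P(Actuation path down) [OR] = 1 − (1−0.31) × (1−0.33) × (1−0.09) = 0.579307
P(Perception stack unavailable) [AND] = 0.27 × 0.579307 = 0.156413
P(Fallback branch unavailable) [OR] = 1 − (1−0.03) × (1−0.156413) = 0.181721
P(Planning chain down) [AND] = 0.34 × 0.38 = 0.129200
P(Brake command inoperative) [AND] = 0.02 × 0.27 = 0.005400
P(Redundant channel down) [OR] = 1 − (1−0.06) × (1−0.129200) × (1−0.16) × (1−0.005400) = 0.316129
P(Autonomous vehicle fails to stop) [OR] = 1 − (1−0.181721) × (1−0.316129) × (1−0.04) × (1−0.12) = 0.527252
Rounded to 4 decimal places: P(Autonomous vehicle fails to stop) ≈ 0.5273.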